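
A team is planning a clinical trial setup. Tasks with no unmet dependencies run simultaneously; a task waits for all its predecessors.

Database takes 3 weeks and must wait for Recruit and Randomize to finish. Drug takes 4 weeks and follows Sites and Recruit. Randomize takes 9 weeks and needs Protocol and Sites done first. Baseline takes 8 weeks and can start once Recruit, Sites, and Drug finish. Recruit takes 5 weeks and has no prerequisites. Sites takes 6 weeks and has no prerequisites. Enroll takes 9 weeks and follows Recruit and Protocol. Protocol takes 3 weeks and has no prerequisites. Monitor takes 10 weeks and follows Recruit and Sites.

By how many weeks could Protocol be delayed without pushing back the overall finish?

Sites→Randomize→Database = 6+9+3 = 18 sets the makespan at 18 weeks.
The longest chain containing Protocol totals 15 weeks.
So Protocol can slip 6 − 3 = 3 weeks.

3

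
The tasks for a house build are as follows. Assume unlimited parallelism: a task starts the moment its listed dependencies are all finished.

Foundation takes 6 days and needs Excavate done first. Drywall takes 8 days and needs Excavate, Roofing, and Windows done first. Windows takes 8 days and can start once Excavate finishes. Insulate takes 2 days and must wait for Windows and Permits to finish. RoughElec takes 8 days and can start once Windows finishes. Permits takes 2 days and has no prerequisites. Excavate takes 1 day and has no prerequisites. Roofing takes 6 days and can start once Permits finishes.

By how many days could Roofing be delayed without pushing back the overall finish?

Critical path: Excavate→Windows→RoughElec = 1+8+8 = 17, so the finish is 17 days.
Longest path through Roofing: 16 days (earliest finish 8, latest finish 9).
Float = 17 − 16 = 1.

1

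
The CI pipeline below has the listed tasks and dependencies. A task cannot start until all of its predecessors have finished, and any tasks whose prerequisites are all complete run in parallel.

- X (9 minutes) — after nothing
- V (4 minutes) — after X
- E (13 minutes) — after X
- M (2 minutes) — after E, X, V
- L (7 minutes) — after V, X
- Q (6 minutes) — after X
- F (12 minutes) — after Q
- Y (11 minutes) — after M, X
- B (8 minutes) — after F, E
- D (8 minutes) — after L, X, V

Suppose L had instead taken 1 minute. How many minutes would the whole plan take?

Baseline: X→E→M→Y = 9+13+2+11 = 35 → 35 minutes.
The longest path through L is only 28 minutes, so L has float 7.
No other chain overtakes it, so the finish is 35 minutes.

35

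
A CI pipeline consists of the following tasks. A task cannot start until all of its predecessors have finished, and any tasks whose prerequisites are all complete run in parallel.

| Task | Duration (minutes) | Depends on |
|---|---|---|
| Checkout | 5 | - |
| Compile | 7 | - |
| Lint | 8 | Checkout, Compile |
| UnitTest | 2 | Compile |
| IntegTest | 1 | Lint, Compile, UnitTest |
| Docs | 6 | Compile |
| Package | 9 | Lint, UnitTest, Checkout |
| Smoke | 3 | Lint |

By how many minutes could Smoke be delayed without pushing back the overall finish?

Compile→Lint→Package = 7+8+9 = 24 sets the makespan at 24 minutes.
Longest path through Smoke: 18 minutes (earliest finish 18, latest finish 24).
So Smoke can slip 24 − 18 = 6 minutes.

6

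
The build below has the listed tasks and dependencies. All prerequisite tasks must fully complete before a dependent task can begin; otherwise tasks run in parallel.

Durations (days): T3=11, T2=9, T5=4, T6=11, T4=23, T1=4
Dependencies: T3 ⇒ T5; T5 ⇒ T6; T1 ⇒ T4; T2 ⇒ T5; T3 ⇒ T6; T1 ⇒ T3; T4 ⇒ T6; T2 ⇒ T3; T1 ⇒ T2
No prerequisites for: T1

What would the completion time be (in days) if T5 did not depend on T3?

38

Original critical path: T1→T2→T3→T5→T6 = 4+9+11+4+11 = 39 ⇒ 39 days.
Without T3→T5, T5's earliest start moves from 24 to 13.
The longest chain is now T1→T4→T6 = 4+23+11 = 38, so the build takes 38 days.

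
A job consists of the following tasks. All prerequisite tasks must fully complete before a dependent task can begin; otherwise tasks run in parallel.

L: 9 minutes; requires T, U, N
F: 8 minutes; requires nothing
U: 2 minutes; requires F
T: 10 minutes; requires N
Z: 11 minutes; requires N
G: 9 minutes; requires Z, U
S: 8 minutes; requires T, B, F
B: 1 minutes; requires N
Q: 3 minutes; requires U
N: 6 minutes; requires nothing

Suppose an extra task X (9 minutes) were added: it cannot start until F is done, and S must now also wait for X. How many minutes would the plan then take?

Originally the plan takes 26 minutes.
With X inserted, S now waits for max(T, B, F, X).
New critical path: N→Z→G = 6+11+9 = 26 ⇒ 26 minutes.

26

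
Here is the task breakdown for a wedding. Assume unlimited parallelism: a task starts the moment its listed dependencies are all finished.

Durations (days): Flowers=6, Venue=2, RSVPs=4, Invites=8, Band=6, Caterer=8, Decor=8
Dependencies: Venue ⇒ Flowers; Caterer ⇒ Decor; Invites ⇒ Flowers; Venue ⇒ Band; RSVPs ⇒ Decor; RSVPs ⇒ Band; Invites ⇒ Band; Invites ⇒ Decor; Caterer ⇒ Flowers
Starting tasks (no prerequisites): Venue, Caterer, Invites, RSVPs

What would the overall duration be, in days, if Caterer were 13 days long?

As given, the longest chain is Caterer→Decor = 8+8 = 16, so the finish is 16 days.
Caterer is on the critical path; changing it to 13 makes that path 21 days.
The critical path is still Caterer→Decor; finish is now 21 days.

21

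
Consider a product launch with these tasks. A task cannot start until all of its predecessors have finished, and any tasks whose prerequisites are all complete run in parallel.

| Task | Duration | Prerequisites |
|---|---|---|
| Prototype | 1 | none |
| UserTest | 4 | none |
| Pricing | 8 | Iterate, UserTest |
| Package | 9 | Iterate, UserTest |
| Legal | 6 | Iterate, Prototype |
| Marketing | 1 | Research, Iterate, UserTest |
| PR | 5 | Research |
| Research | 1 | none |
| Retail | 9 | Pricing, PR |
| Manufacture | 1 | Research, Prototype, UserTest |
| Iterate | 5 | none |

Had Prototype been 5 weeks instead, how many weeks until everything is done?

22

Baseline: Iterate→Pricing→Retail = 5+8+9 = 22 → 22 weeks.
Prototype has 15 weeks of float (longest path through it is 7).
That remains the longest chain; total 22 weeks.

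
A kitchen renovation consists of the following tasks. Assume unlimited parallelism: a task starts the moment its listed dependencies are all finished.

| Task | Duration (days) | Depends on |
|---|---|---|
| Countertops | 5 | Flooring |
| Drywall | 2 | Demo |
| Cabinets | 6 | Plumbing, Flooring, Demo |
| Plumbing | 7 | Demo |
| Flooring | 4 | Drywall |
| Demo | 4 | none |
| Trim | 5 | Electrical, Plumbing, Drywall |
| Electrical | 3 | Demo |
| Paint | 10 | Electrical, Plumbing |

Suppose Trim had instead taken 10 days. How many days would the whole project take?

21

The binding path is Demo→Plumbing→Paint = 4+7+10 = 21; finish at 21 days.
Trim is off the critical path — its longest chain is 16 days, giving 5 of slack.
The critical path is still Demo→Plumbing→Paint; finish is now 21 days.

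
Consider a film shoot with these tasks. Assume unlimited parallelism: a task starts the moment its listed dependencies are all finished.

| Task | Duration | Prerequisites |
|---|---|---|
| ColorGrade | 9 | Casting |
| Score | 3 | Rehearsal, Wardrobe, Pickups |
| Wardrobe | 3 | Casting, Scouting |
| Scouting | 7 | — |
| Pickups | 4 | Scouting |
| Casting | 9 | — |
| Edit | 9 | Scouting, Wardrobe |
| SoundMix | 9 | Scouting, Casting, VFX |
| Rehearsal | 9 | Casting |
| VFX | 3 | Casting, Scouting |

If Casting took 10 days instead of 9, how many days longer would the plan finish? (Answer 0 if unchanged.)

1

The binding path is Casting→Wardrobe→Edit = 9+3+9 = 21; finish at 21 days.
Casting is on the critical path; changing it to 10 makes that path 22 days.
The critical path is still Casting→Wardrobe→Edit; finish is now 22 days.
Change in finish: 22 − 21 = +1 days.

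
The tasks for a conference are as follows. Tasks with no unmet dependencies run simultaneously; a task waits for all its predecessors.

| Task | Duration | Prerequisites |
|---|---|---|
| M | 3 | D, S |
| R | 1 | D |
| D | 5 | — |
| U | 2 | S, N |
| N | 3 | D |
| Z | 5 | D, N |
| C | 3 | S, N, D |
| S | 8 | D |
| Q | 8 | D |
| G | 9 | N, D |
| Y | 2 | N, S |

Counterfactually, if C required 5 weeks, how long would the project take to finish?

Critical path before the change: D→N→G = 5+3+9 = 17 giving 17 weeks.
C is off the critical path — its longest chain is 16 weeks, giving 1 of slack.
The binding chain switches to D→S→C = 5+8+5 = 18; finish 18 weeks.

18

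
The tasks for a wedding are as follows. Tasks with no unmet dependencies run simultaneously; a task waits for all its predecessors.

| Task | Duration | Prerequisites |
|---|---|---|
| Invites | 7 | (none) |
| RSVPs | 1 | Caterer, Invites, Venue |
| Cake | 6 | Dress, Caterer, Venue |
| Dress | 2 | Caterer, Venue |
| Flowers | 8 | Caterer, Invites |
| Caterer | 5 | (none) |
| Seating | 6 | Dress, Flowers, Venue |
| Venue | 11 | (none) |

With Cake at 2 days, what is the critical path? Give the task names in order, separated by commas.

The binding path is Invites→Flowers→Seating = 7+8+6 = 21; finish at 21 days.
Cake has 2 days of float (longest path through it is 19).
The critical path is still Invites→Flowers→Seating; finish is now 21 days.

Invites, Flowers, Seating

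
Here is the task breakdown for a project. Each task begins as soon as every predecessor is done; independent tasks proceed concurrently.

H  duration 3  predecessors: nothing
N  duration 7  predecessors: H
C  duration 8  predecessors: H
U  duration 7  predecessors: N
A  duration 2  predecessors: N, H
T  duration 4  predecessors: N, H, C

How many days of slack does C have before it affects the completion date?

2

The longest chain is H→N→U = 3+7+7 = 17; overall finish 17 days.
C finishes as early as 11 and must finish by 13.
So C can slip 13 − 11 = 2 days.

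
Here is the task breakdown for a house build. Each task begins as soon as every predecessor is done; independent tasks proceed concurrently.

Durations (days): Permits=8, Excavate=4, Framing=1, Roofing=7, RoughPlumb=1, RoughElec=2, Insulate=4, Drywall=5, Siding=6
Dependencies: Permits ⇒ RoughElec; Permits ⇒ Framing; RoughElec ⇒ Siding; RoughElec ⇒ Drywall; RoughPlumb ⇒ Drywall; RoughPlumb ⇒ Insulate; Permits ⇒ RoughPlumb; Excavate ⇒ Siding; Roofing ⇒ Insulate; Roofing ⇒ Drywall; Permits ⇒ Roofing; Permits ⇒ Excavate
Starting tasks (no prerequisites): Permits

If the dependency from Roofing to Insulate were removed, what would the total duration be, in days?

20

Original critical path: Permits→Roofing→Drywall = 8+7+5 = 20 ⇒ 20 days.
Without Roofing→Insulate, Insulate's earliest start moves from 15 to 9.
The longest chain is now Permits→Roofing→Drywall = 8+7+5 = 20, so the schedule takes 20 days.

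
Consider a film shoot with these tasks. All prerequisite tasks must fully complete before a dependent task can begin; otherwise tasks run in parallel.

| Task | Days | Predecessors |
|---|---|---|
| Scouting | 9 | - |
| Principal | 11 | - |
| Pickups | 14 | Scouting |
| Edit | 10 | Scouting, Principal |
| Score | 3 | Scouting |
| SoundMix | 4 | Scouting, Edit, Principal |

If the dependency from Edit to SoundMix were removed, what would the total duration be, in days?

Before: longest chain Principal→Edit→SoundMix = 11+10+4 = 25, finish 25.
Without Edit→SoundMix, SoundMix's earliest start moves from 21 to 11.
The longest chain is now Scouting→Pickups = 9+14 = 23, so the job takes 23 days.

23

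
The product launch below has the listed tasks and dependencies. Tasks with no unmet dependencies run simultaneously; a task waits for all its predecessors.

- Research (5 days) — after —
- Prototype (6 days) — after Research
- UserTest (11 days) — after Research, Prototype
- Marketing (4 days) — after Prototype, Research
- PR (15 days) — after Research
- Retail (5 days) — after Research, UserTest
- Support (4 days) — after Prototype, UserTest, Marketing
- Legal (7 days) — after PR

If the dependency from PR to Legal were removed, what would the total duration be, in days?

With the dependency in place, Research→Prototype→UserTest→Retail = 5+6+11+5 = 27 sets the finish at 27 days.
Without PR→Legal, Legal's earliest start moves from 20 to 0.
New critical path: Research→Prototype→UserTest→Retail = 5+6+11+5 = 27 ⇒ 27 days.

27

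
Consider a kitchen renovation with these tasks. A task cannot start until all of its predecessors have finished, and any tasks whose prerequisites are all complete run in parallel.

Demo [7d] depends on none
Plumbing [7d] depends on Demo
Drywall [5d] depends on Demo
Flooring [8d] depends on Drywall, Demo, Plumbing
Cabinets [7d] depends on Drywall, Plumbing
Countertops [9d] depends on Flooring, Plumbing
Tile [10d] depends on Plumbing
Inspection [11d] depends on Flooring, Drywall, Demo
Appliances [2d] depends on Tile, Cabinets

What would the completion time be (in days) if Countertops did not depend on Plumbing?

With the dependency in place, Demo→Plumbing→Flooring→Inspection = 7+7+8+11 = 33 sets the finish at 33 days.
Dropping Plumbing→Countertops doesn't change Countertops's earliest start (22); another predecessor still binds.
After: Demo→Plumbing→Flooring→Inspection = 7+7+8+11 = 33 → 33 days.

33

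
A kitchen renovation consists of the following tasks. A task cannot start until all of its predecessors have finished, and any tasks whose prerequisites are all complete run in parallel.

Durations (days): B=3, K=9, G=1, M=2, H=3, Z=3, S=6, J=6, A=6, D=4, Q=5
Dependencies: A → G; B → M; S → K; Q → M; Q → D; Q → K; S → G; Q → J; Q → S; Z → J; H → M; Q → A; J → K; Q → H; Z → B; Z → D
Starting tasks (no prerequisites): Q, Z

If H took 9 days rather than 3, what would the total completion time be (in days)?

Baseline: Q→S→K = 5+6+9 = 20 → 20 days.
H has 10 days of float (longest path through it is 10).
The critical path is still Q→S→K; finish is now 20 days.

20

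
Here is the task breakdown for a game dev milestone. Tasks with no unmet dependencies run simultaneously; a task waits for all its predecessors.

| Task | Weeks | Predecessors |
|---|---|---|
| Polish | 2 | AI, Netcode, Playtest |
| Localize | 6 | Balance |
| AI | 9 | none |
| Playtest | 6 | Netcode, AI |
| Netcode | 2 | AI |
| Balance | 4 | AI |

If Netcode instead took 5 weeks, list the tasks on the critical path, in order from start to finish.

The binding path is AI→Netcode→Playtest→Polish = 9+2+6+2 = 19; finish at 19 weeks.
Netcode is on the critical path; changing it to 5 makes that path 22 weeks.
No other chain overtakes it, so the finish is 22 weeks.

AI, Netcode, Playtest, Polish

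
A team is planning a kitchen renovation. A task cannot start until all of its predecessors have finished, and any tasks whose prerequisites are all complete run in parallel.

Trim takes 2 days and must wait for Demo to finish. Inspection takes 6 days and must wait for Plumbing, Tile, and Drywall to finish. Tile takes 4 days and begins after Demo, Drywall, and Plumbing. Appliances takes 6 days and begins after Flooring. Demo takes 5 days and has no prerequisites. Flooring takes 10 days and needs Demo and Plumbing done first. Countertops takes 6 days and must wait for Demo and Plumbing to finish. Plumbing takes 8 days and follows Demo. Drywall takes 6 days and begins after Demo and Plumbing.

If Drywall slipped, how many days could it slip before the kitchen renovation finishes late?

Critical path: Demo→Plumbing→Drywall→Tile→Inspection = 5+8+6+4+6 = 29, so the finish is 29 days.
The longest chain containing Drywall totals 29 days.
Slack of Drywall = 13 − 13 = 0 days.

0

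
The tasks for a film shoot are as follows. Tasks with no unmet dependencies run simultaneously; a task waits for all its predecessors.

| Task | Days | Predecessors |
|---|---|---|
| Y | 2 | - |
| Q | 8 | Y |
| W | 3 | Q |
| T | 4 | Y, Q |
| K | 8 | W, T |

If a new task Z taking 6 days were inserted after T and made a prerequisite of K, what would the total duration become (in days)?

Originally the job takes 22 days.
With Z inserted, K now waits for max(W, T, Z).
New critical path: Y→Q→T→Z→K = 2+8+4+6+8 = 28 ⇒ 28 days.

28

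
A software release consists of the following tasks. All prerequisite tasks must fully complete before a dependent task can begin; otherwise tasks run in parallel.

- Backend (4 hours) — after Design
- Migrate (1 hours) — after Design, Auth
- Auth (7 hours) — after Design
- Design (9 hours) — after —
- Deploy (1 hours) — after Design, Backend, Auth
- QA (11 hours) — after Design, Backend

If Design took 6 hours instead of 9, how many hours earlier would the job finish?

3

Critical path before the change: Design→Backend→QA = 9+4+11 = 24 giving 24 hours.
Since Design is critical, the -3 change carries straight to that chain (now 21 hours).
The critical path is still Design→Backend→QA; finish is now 21 hours.
Change in finish: 21 − 24 = -3 hours.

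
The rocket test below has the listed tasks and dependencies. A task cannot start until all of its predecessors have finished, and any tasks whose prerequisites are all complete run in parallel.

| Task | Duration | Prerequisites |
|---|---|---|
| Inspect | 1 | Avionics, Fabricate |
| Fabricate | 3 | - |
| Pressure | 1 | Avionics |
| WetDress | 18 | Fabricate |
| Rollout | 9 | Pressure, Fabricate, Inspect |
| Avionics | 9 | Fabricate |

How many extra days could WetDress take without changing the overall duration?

1

Critical path: Fabricate→Avionics→Pressure→Rollout = 3+9+1+9 = 22, so the finish is 22 days.
Longest path through WetDress: 21 days (earliest finish 21, latest finish 22).
Float = 22 − 21 = 1.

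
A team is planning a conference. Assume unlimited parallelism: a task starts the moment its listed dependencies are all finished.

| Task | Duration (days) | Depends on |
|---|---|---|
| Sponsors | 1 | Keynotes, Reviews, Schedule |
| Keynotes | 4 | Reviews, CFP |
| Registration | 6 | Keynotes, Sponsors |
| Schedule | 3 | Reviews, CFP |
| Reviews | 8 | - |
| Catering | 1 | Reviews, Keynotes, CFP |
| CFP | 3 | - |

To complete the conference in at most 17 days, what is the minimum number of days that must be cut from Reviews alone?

2

Current finish: 19 days; target: 17.
Reviews is on every critical path, so each day cut from Reviews cuts the finish by one (this holds down to a finish of 14).
Need 19 − 17 = 2 days off Reviews → Reviews becomes 6 days, finish becomes 17.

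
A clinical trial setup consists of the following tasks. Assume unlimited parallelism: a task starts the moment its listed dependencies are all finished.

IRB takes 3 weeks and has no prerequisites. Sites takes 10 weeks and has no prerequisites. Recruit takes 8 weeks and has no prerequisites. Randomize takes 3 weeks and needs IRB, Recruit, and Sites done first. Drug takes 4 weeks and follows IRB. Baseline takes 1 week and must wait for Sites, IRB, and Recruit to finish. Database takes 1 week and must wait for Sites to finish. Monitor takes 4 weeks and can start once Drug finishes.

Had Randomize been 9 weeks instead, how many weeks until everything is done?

Baseline: Sites→Randomize = 10+3 = 13 → 13 weeks.
Randomize lies on that path, so at 9 weeks the path becomes 19 weeks.
The critical path is still Sites→Randomize; finish is now 19 weeks.

19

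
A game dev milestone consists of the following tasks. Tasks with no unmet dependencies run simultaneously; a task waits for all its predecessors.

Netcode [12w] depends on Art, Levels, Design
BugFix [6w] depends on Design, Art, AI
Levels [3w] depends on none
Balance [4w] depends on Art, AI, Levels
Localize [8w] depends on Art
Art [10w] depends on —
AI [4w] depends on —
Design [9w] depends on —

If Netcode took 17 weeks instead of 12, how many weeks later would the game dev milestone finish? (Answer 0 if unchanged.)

As given, the longest chain is Art→Netcode = 10+12 = 22, so the finish is 22 weeks.
Netcode lies on that path, so at 17 weeks the path becomes 27 weeks.
The critical path is still Art→Netcode; finish is now 27 weeks.
Change in finish: 27 − 22 = +5 weeks.

5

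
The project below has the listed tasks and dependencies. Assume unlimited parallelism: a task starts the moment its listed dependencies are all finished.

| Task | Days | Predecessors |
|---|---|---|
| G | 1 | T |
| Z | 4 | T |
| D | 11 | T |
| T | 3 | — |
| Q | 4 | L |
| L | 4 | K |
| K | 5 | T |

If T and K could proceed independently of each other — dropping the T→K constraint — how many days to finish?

With the dependency in place, T→K→L→Q = 3+5+4+4 = 16 sets the finish at 16 days.
Without T→K, K's earliest start moves from 3 to 0.
After: T→D = 3+11 = 14 → 14 days.

14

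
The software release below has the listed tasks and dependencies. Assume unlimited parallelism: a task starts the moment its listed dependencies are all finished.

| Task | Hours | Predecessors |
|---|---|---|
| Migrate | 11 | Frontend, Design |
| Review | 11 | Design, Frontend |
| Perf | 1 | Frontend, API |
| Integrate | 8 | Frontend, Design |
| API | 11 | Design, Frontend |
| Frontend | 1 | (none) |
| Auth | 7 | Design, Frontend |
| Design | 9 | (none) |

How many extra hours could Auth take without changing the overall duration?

Design→API→Perf = 9+11+1 = 21 sets the makespan at 21 hours.
Auth finishes as early as 16 and must finish by 21.
Float = 21 − 16 = 5.

5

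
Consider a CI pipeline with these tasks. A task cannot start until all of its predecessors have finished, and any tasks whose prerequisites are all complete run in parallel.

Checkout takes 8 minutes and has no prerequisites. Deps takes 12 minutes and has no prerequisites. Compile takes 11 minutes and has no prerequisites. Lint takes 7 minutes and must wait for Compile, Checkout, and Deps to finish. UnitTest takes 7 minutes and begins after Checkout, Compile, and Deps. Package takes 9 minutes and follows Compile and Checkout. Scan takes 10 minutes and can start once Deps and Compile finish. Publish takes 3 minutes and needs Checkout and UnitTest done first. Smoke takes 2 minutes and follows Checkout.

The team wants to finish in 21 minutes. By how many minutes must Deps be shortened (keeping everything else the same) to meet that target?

1

Current finish: 22 minutes; target: 21.
Deps is on every critical path, so each minute cut from Deps cuts the finish by one (this holds down to a finish of 21).
Need 22 − 21 = 1 minute off Deps → Deps becomes 11 minutes, finish becomes 21.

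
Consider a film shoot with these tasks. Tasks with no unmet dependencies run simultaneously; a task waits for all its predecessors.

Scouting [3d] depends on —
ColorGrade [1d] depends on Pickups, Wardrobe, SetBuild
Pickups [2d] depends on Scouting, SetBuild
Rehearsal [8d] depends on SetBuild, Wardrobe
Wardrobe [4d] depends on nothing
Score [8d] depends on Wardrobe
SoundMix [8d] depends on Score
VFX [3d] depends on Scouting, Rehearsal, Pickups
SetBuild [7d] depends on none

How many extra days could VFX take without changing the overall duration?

The longest chain is Wardrobe→Score→SoundMix = 4+8+8 = 20; overall finish 20 days.
The longest chain containing VFX totals 18 days.
Slack of VFX = 17 − 15 = 2 days.

2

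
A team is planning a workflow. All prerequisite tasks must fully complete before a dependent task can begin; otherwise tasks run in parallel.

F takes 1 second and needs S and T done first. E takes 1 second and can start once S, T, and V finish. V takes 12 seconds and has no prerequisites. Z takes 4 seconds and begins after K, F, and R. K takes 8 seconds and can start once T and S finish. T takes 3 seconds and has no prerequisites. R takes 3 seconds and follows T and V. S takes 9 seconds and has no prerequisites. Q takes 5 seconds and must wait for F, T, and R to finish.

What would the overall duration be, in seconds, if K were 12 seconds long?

Actual critical path: S→K→Z = 9+8+4 = 21 ⇒ 21 seconds.
Since K is critical, the +4 change carries straight to that chain (now 25 seconds).
The critical path is still S→K→Z; finish is now 25 seconds.

25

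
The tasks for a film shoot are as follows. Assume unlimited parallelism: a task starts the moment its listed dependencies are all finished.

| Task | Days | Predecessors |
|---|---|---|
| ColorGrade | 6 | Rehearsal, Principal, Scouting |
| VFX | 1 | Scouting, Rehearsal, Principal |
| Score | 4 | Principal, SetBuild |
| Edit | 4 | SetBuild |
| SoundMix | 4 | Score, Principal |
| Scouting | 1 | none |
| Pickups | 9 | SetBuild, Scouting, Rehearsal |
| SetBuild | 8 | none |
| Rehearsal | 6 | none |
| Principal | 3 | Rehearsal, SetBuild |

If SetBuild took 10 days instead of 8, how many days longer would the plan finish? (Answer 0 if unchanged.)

2

Actual critical path: SetBuild→Principal→Score→SoundMix = 8+3+4+4 = 19 ⇒ 19 days.
SetBuild lies on that path, so at 10 days the path becomes 21 days.
That remains the longest chain; total 21 days.
Change in finish: 21 − 19 = +2 days.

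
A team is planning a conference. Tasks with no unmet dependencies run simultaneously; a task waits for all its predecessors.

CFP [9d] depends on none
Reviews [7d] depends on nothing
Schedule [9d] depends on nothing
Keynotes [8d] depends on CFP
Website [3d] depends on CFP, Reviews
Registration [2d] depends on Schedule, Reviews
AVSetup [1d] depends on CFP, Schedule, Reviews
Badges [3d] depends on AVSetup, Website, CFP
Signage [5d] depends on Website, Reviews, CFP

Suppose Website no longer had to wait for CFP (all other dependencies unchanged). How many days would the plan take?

Before: longest chain CFP→Keynotes = 9+8 = 17, finish 17.
Without CFP→Website, Website's earliest start moves from 9 to 7.
New critical path: CFP→Keynotes = 9+8 = 17 ⇒ 17 days.

17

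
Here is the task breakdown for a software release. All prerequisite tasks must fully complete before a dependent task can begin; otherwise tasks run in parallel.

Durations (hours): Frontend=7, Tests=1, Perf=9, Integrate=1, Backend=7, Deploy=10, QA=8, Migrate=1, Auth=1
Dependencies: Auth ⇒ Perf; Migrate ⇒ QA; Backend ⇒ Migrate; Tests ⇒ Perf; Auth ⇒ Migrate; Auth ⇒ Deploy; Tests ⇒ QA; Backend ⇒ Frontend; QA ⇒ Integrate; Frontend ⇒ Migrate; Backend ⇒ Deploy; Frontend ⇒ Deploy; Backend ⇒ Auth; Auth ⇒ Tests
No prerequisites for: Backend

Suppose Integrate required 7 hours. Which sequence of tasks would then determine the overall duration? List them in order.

As given, the longest chain is Backend→Frontend→Migrate→QA→Integrate = 7+7+1+8+1 = 24, so the finish is 24 hours.
Integrate lies on that path, so at 7 hours the path becomes 30 hours.
The critical path is still Backend→Frontend→Migrate→QA→Integrate; finish is now 30 hours.

Backend, Frontend, Migrate, QA, Integrate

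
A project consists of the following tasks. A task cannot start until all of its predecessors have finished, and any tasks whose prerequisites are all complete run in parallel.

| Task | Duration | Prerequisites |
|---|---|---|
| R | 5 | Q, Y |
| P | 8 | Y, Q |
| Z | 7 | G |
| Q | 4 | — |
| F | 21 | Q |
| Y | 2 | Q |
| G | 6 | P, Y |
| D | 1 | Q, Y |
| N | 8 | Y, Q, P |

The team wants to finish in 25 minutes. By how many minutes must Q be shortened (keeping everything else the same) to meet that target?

Current finish: 27 minutes; target: 25.
Q is on every critical path, so each minute cut from Q cuts the finish by one (this holds down to a finish of 24).
Need 27 − 25 = 2 minutes off Q → Q becomes 2 minutes, finish becomes 25.

2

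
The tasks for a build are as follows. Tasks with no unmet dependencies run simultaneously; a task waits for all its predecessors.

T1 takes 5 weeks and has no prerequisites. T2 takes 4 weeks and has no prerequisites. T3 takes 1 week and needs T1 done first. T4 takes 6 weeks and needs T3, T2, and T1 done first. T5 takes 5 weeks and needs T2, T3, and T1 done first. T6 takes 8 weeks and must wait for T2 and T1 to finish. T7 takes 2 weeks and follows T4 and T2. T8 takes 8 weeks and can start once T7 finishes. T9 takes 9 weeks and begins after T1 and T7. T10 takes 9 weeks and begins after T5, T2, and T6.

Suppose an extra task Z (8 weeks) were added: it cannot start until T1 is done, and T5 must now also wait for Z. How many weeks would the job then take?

Originally the job takes 23 weeks.
With Z inserted, T5 now waits for max(T2, T3, T1, Z).
New critical path: T1→Z→T5→T10 = 5+8+5+9 = 27 ⇒ 27 weeks.

27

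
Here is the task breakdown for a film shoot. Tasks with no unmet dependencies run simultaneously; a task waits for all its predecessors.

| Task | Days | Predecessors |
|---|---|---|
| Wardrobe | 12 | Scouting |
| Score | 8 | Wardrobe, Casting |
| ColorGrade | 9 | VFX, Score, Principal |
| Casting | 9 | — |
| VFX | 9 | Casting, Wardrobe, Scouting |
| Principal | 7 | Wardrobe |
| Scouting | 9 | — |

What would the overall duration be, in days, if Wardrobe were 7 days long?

Baseline: Scouting→Wardrobe→VFX→ColorGrade = 9+12+9+9 = 39 → 39 days.
Wardrobe lies on that path, so at 7 days the path becomes 34 days.
That remains the longest chain; total 34 days.

34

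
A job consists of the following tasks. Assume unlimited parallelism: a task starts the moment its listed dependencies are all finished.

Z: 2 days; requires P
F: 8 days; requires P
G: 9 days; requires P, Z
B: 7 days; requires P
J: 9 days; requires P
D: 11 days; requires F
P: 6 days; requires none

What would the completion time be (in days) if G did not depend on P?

Original critical path: P→F→D = 6+8+11 = 25 ⇒ 25 days.
Dropping P→G doesn't change G's earliest start (8); another predecessor still binds.
The longest chain is now P→F→D = 6+8+11 = 25, so the project takes 25 days.

25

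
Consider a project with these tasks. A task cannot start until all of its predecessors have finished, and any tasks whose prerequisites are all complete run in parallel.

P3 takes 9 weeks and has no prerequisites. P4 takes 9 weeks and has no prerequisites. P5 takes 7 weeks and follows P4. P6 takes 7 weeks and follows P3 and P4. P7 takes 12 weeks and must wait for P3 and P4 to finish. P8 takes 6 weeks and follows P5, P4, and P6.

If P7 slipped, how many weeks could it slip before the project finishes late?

1

The longest chain is P3→P6→P8 = 9+7+6 = 22; overall finish 22 weeks.
Longest path through P7: 21 weeks (earliest finish 21, latest finish 22).
So P7 can slip 22 − 21 = 1 week.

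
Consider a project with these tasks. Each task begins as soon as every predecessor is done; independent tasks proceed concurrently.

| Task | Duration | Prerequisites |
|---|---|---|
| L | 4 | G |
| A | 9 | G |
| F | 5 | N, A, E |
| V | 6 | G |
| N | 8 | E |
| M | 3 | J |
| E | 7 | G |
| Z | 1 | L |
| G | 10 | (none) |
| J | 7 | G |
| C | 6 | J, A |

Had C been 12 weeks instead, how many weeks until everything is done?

31

As given, the longest chain is G→E→N→F = 10+7+8+5 = 30, so the finish is 30 weeks.
C has 5 weeks of float (longest path through it is 25).
New critical path: G→A→C = 10+9+12 = 31 ⇒ 31 weeks.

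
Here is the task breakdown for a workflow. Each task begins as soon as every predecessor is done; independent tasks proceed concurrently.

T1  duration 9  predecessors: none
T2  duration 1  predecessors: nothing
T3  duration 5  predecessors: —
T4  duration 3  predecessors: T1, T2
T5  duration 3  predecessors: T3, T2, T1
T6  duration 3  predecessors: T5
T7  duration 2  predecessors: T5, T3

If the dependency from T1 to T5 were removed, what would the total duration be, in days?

Original critical path: T1→T5→T6 = 9+3+3 = 15 ⇒ 15 days.
Without T1→T5, T5's earliest start moves from 9 to 5.
The longest chain is now T1→T4 = 9+3 = 12, so the plan takes 12 days.

12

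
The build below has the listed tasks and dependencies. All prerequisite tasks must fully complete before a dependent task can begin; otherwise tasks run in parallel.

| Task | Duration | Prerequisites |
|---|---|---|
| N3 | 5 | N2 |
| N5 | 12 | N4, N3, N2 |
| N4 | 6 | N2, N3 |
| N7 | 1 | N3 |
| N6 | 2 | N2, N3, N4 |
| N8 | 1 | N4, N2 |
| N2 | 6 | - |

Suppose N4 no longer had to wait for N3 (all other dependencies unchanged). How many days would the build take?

Before: longest chain N2→N3→N4→N5 = 6+5+6+12 = 29, finish 29.
Without N3→N4, N4's earliest start moves from 11 to 6.
New critical path: N2→N4→N5 = 6+6+12 = 24 ⇒ 24 days.

24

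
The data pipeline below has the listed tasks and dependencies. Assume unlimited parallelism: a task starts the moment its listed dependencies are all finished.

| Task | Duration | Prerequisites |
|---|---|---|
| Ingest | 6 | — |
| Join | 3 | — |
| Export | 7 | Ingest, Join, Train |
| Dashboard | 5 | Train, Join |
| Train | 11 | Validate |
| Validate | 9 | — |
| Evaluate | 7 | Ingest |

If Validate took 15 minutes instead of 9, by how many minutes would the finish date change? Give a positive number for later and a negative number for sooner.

6

Critical path before the change: Validate→Train→Export = 9+11+7 = 27 giving 27 minutes.
Validate is on the critical path; changing it to 15 makes that path 33 minutes.
No other chain overtakes it, so the finish is 33 minutes.
Change in finish: 33 − 27 = +6 minutes.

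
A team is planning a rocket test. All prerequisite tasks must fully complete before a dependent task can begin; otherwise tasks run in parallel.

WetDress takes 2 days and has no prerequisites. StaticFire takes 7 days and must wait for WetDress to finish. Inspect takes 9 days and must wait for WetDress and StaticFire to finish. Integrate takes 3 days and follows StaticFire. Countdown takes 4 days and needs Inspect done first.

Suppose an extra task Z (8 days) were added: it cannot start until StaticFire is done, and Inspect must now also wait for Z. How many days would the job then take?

30

Originally the job takes 22 days.
With Z inserted, Inspect now waits for max(WetDress, StaticFire, Z).
New critical path: WetDress→StaticFire→Z→Inspect→Countdown = 2+7+8+9+4 = 30 ⇒ 30 days.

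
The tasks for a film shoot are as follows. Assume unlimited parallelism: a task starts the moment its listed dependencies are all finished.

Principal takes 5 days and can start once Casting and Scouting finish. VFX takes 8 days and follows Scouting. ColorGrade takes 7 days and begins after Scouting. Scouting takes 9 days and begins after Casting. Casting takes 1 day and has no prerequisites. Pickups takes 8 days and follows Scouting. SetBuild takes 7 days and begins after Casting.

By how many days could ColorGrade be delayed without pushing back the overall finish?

1

Critical path: Casting→Scouting→Pickups = 1+9+8 = 18, so the finish is 18 days.
ColorGrade finishes as early as 17 and must finish by 18.
Slack of ColorGrade = 11 − 10 = 1 day.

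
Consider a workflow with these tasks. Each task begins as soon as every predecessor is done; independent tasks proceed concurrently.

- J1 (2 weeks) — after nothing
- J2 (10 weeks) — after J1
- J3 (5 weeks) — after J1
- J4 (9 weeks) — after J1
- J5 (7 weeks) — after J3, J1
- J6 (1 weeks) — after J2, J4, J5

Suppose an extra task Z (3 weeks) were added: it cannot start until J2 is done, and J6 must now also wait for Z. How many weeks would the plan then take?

Originally the plan takes 15 weeks.
With Z inserted, J6 now waits for max(J2, J4, J5, Z).
New critical path: J1→J2→Z→J6 = 2+10+3+1 = 16 ⇒ 16 weeks.

16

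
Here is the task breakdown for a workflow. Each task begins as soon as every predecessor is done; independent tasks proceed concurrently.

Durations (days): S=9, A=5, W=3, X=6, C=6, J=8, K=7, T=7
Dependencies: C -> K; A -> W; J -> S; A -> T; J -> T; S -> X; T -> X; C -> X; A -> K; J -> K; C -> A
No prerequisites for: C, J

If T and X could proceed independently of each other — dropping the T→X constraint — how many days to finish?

Original critical path: C→A→T→X = 6+5+7+6 = 24 ⇒ 24 days.
Without T→X, X's earliest start moves from 18 to 17.
The longest chain is now J→S→X = 8+9+6 = 23, so the schedule takes 23 days.

23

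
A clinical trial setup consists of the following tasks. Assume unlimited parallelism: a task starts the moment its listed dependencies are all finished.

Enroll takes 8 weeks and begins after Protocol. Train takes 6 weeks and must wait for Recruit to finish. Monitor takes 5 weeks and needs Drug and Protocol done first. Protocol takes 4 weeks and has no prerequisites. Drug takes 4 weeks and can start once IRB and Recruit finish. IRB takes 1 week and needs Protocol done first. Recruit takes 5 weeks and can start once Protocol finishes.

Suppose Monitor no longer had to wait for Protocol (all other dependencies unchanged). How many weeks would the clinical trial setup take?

Original critical path: Protocol→Recruit→Drug→Monitor = 4+5+4+5 = 18 ⇒ 18 weeks.
Dropping Protocol→Monitor doesn't change Monitor's earliest start (13); another predecessor still binds.
After: Protocol→Recruit→Drug→Monitor = 4+5+4+5 = 18 → 18 weeks.

18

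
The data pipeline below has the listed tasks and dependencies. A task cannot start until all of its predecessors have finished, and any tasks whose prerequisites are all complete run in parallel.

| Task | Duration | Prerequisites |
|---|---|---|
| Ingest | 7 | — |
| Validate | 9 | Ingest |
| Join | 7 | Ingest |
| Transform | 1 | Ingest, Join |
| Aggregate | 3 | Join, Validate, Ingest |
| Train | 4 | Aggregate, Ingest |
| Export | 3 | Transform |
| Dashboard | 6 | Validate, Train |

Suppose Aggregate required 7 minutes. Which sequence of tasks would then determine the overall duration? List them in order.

Actual critical path: Ingest→Validate→Aggregate→Train→Dashboard = 7+9+3+4+6 = 29 ⇒ 29 minutes.
Since Aggregate is critical, the +4 change carries straight to that chain (now 33 minutes).
No other chain overtakes it, so the finish is 33 minutes.

Ingest, Validate, Aggregate, Train, Dashboard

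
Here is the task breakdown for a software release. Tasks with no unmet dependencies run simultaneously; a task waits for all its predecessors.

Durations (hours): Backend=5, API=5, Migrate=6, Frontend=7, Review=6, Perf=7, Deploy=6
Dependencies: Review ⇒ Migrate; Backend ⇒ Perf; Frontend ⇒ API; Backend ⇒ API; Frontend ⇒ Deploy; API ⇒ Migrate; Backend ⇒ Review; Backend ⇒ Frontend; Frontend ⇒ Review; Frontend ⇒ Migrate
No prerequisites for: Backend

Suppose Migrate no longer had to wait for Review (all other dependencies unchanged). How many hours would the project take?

Before: longest chain Backend→Frontend→Review→Migrate = 5+7+6+6 = 24, finish 24.
Without Review→Migrate, Migrate's earliest start moves from 18 to 17.
The longest chain is now Backend→Frontend→API→Migrate = 5+7+5+6 = 23, so the project takes 23 hours.

23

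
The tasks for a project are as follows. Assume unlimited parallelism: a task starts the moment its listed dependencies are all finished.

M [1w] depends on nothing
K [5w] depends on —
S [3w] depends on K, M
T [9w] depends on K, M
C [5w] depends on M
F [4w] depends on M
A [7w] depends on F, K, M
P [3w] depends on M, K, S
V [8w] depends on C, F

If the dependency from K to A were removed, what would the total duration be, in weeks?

14

Before: longest chain M→C→V = 1+5+8 = 14, finish 14.
Dropping K→A doesn't change A's earliest start (5); another predecessor still binds.
After: M→C→V = 1+5+8 = 14 → 14 weeks.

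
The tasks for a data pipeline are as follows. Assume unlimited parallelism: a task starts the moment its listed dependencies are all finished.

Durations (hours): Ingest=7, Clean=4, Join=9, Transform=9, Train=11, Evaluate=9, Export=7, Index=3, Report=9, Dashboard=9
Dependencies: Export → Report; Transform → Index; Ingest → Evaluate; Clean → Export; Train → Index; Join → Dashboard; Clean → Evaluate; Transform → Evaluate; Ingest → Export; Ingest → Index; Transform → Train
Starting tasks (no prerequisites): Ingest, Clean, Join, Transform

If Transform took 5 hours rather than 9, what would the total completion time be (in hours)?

Baseline: Transform→Train→Index = 9+11+3 = 23 → 23 hours.
Since Transform is critical, the -4 change carries straight to that chain (now 19 hours).
Now Ingest→Export→Report = 7+7+9 = 23 is longest, so the finish becomes 23 hours.

23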